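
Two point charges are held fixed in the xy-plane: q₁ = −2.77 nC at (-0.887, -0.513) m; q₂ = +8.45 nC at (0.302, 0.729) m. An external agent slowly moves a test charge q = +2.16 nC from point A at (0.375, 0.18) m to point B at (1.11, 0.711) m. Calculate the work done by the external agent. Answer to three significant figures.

For quasistatic motion the external work equals the change in potential energy: W_ext = qΔV = q(V_B − V_A).
At A: distances to the source charges are 1.44 m, 0.554 m; V_A = Σ kqᵢ/rᵢ = 120 V.
At B: distances to the source charges are 2.34 m, 0.808 m; V_B = Σ kqᵢ/rᵢ = 83.4 V.
ΔV = V_B − V_A = -36.5 V.
W_ext = qΔV = (2.16×10⁻⁹ C)(-36.5 V) = -7.89×10⁻⁸ J.

-7.89×10⁻⁸ J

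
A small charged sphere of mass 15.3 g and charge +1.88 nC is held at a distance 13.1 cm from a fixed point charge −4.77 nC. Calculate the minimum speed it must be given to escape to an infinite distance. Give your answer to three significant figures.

To just escape, total mechanical energy must reach zero at infinity: ½mv²_min + U = 0, so ½mv²_min = −U = |kQq|/r.
|U| = |kQq|/r = (8.99×10⁹ N·m²/C²)(4.77×10⁻⁹)(1.88×10⁻⁹)/(0.131) = 6.15×10⁻⁷ J.
v_min = √(2|U|/m) = √(2·6.15×10⁻⁷/0.0153) = 8.97×10⁻³ m/s.

8.97×10⁻³ m/s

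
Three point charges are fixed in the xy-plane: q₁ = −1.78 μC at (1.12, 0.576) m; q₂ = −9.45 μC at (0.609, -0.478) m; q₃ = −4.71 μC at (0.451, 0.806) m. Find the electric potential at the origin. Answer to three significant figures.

Electric potential is a scalar, so the contributions from each charge add algebraically: V = Σ kqᵢ/rᵢ.
Distances from the field point to each charge: r₁ = 1.26 m, r₂ = 0.774 m, r₃ = 0.924 m.
V = k[(-1.78×10⁻⁶)/(1.26) + (-9.45×10⁻⁶)/(0.774) + (-4.71×10⁻⁶)/(0.924)] = -1.68×10⁵ V.

-1.68×10⁵ V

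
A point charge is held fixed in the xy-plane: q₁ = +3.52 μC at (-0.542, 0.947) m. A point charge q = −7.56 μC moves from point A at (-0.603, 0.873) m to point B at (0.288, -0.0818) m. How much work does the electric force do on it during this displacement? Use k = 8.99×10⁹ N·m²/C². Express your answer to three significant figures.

-2.31 J

The work done by the electric force is W_field = −ΔU = −q(V_B − V_A) = q(V_A − V_B).
At A: distance to the source charge is 0.0959 m; V_A = kq₁/r = 3.30×10⁵ V.
At B: distance to the source charge is 1.32 m; V_B = kq₁/r = 2.39×10⁴ V.
ΔV = V_B − V_A = -3.06×10⁵ V.
W_field = −qΔV = −(-7.56×10⁻⁶ C)(-3.06×10⁵ V) = -2.31 J.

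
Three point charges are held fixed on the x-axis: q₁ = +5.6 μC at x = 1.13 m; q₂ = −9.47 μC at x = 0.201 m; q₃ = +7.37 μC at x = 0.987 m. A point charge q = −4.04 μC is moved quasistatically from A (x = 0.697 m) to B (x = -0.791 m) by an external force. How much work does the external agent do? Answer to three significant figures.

0.790 J

For quasistatic motion the external work equals the change in potential energy: W_ext = qΔV = q(V_B − V_A).
At A: distances to the source charges are 0.433 m, 0.496 m, 0.290 m; V_A = Σ kqᵢ/rᵢ = 1.73×10⁵ V.
At B: distances to the source charges are 1.92 m, 0.992 m, 1.78 m; V_B = Σ kqᵢ/rᵢ = -2.24×10⁴ V.
ΔV = V_B − V_A = -1.95×10⁵ V.
W_ext = qΔV = (-4.04×10⁻⁶ C)(-1.95×10⁵ V) = 0.790 J.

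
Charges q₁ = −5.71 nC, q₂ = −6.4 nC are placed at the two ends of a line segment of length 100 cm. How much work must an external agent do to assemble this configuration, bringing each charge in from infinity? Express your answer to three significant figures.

The work to assemble the configuration equals its total potential energy, U = Σ kqᵢqⱼ/rᵢⱼ over all pairs.
The separation is r = 1.00 m.
U = (3.29×10⁻⁷) = 3.29×10⁻⁷ J.

3.29×10⁻⁷ J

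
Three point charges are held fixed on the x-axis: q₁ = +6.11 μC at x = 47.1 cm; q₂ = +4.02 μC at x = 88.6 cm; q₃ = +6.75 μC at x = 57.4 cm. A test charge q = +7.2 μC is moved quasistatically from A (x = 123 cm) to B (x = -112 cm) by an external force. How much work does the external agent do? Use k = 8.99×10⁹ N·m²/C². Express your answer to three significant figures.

-1.31 J

For quasistatic motion the external work equals the change in potential energy: W_ext = qΔV = q(V_B − V_A).
At A: distances to the source charges are 0.759 m, 0.344 m, 0.656 m; V_A = Σ kqᵢ/rᵢ = 2.70×10⁵ V.
At B: distances to the source charges are 1.59 m, 2.01 m, 1.69 m; V_B = Σ kqᵢ/rᵢ = 8.84×10⁴ V.
ΔV = V_B − V_A = -1.82×10⁵ V.
W_ext = qΔV = (7.20×10⁻⁶ C)(-1.82×10⁵ V) = -1.31 J.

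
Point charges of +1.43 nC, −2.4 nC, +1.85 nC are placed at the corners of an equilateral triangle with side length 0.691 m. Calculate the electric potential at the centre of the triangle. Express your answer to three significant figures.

19.8 V

Electric potential is a scalar, so the contributions from each charge add algebraically: V = Σ kqᵢ/rᵢ.
The distance from each vertex to the centroid is a/√3 = 0.399 m.
V = k[(1.43×10⁻⁹)/(0.399) + (-2.40×10⁻⁹)/(0.399) + (1.85×10⁻⁹)/(0.399)] = 19.8 V.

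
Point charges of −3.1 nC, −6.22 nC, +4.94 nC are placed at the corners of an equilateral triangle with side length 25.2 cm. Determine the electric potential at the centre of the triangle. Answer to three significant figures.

Electric potential is a scalar, so the contributions from each charge add algebraically: V = Σ kqᵢ/rᵢ.
The distance from each vertex to the centroid is a/√3 = 0.145 m.
V = k[(-3.10×10⁻⁹)/(0.145) + (-6.22×10⁻⁹)/(0.145) + (4.94×10⁻⁹)/(0.145)] = -271 V.

-271 V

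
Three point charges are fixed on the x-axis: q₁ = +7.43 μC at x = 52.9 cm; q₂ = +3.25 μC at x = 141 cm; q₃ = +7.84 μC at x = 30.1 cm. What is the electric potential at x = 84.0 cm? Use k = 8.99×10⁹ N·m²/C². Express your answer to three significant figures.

The total potential is the scalar sum of each charge's contribution, V = Σ kqᵢ/rᵢ.
Distances from the field point to each charge: r₁ = 0.311 m, r₂ = 0.570 m, r₃ = 0.539 m.
V = k[(7.43×10⁻⁶)/(0.311) + (3.25×10⁻⁶)/(0.570) + (7.84×10⁻⁶)/(0.539)] = 3.97×10⁵ V.

3.97×10⁵ V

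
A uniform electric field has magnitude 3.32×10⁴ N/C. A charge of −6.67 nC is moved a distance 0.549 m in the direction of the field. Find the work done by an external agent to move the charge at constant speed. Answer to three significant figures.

1.22×10⁻⁴ J

The potential change for a displacement 0.549 m in the direction of the field is ΔV = −Ed = -1.82×10⁴ V.
W_ext = qΔV = 1.22×10⁻⁴ J.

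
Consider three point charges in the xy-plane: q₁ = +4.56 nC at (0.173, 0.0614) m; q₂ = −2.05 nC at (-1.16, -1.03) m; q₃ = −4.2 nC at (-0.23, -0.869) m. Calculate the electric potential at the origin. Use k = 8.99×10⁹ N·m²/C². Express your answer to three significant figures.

Electric potential is a scalar, so the contributions from each charge add algebraically: V = Σ kqᵢ/rᵢ.
Distances from the field point to each charge: r₁ = 0.184 m, r₂ = 1.55 m, r₃ = 0.899 m.
V = k[(4.56×10⁻⁹)/(0.184) + (-2.05×10⁻⁹)/(1.55) + (-4.20×10⁻⁹)/(0.899)] = 169 V.

169 V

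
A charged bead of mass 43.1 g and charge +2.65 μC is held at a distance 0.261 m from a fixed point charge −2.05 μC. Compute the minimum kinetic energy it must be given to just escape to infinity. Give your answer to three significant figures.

To just escape, total mechanical energy must reach zero at infinity: ½mv²_min + U = 0, so ½mv²_min = −U = |kQq|/r.
|U| = |kQq|/r = (8.99×10⁹ N·m²/C²)(2.05×10⁻⁶)(2.65×10⁻⁶)/(0.261) = 0.187 J.

0.187 J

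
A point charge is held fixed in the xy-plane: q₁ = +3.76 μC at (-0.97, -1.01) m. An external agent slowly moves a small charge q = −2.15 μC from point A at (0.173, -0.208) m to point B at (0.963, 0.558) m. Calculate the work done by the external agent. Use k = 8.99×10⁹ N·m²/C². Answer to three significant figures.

0.0228 J

For quasistatic motion the external work equals the change in potential energy: W_ext = qΔV = q(V_B − V_A).
At A: distance to the source charge is 1.40 m; V_A = kq₁/r = 2.42×10⁴ V.
At B: distance to the source charge is 2.49 m; V_B = kq₁/r = 1.36×10⁴ V.
ΔV = V_B − V_A = -1.06×10⁴ V.
W_ext = qΔV = (-2.15×10⁻⁶ C)(-1.06×10⁴ V) = 0.0228 J.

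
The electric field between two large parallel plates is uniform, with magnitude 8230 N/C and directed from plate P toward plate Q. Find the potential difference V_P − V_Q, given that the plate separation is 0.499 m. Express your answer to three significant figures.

In a uniform field, potential decreases in the direction of E: ΔV = −E·d for a displacement d parallel to E.
Going from Q to P is a displacement of 0.499 m opposite to the field, so V_P − V_Q = +Ed = 4110 V.

4110 V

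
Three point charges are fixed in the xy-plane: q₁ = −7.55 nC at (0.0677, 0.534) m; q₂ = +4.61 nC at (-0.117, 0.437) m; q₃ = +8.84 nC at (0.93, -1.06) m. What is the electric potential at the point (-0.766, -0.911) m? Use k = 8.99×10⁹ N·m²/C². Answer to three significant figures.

33.7 V

Electric potential is a scalar, so the contributions from each charge add algebraically: V = Σ kqᵢ/rᵢ.
Distances from the field point to each charge: r₁ = 1.67 m, r₂ = 1.50 m, r₃ = 1.70 m.
V = k[(-7.55×10⁻⁹)/(1.67) + (4.61×10⁻⁹)/(1.50) + (8.84×10⁻⁹)/(1.70)] = 33.7 V.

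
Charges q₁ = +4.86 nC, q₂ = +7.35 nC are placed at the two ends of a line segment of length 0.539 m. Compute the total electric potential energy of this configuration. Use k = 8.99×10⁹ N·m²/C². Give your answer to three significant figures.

5.96×10⁻⁷ J

The work to assemble the configuration equals its total potential energy, U = Σ kqᵢqⱼ/rᵢⱼ over all pairs.
The separation is r = 0.539 m.
U = (5.96×10⁻⁷) = 5.96×10⁻⁷ J.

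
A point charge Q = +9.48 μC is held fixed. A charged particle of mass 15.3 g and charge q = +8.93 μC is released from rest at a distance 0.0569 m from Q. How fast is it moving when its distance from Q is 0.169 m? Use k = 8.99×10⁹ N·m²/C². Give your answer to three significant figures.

34.1 m/s

Only the electrostatic force acts, so mechanical energy is conserved: ½mv² = U₁ − U₂ = kQq(1/r₁ − 1/r₂).
U₁ − U₂ = (8.99×10⁹ N·m²/C²)(9.48×10⁻⁶ C)(8.93×10⁻⁶ C)(1/0.0569 − 1/0.169) = 8.87 J.
v = √(2·8.87/0.0153) = 34.1 m/s.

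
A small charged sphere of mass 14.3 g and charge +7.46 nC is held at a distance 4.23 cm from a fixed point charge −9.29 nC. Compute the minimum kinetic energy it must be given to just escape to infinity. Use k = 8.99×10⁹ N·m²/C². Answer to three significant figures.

To just escape, total mechanical energy must reach zero at infinity: ½mv²_min + U = 0, so ½mv²_min = −U = |kQq|/r.
|U| = |kQq|/r = (8.99×10⁹ N·m²/C²)(9.29×10⁻⁹)(7.46×10⁻⁹)/(0.0423) = 1.47×10⁻⁵ J.

1.47×10⁻⁵ J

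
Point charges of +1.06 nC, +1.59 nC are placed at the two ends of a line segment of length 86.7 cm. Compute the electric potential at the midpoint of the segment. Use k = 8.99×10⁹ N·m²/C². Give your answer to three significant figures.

Electric potential is a scalar, so the contributions from each charge add algebraically: V = Σ kqᵢ/rᵢ.
Each charge is 0.433 m from the midpoint.
V = k[(1.06×10⁻⁹)/(0.433) + (1.59×10⁻⁹)/(0.433)] = 55.0 V.

55.0 V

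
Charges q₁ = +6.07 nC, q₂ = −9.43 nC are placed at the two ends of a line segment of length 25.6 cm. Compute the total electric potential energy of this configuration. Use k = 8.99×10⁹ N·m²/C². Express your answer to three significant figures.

-2.01×10⁻⁶ J

The work to assemble the configuration equals its total potential energy, U = Σ kqᵢqⱼ/rᵢⱼ over all pairs.
The separation is r = 0.256 m.
U = (-2.01×10⁻⁶) = -2.01×10⁻⁶ J.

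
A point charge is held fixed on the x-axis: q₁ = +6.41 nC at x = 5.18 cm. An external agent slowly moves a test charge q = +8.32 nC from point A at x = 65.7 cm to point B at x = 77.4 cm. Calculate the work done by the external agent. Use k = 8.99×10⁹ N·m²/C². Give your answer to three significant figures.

For quasistatic motion the external work equals the change in potential energy: W_ext = qΔV = q(V_B − V_A).
At A: distance to the source charge is 0.605 m; V_A = kq₁/r = 95.2 V.
At B: distance to the source charge is 0.722 m; V_B = kq₁/r = 79.8 V.
ΔV = V_B − V_A = -15.4 V.
W_ext = qΔV = (8.32×10⁻⁹ C)(-15.4 V) = -1.28×10⁻⁷ J.

-1.28×10⁻⁷ J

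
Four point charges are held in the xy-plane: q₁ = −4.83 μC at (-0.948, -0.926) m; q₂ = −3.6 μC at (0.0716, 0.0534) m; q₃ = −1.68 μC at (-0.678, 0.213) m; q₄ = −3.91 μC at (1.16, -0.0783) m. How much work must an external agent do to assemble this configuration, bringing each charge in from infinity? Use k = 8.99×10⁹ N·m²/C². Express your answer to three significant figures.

The work to assemble the configuration equals its total potential energy, U = Σ kqᵢqⱼ/rᵢⱼ over all pairs.
Pair separations: r₁₂ = 1.41 m, r₁₃ = 1.17 m, r₁₄ = 2.27 m, r₂₃ = 0.766 m, r₂₄ = 1.10 m, r₃₄ = 1.86 m.
Summing all 6 pair terms gives U = 0.466 J.

0.466 J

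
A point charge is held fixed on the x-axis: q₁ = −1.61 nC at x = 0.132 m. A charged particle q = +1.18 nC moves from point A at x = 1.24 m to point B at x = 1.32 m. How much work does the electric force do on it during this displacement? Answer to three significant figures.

-1.04×10⁻⁹ J

The work done by the electric force is W_field = −ΔU = −q(V_B − V_A) = q(V_A − V_B).
At A: distance to the source charge is 1.11 m; V_A = kq₁/r = -13.1 V.
At B: distance to the source charge is 1.19 m; V_B = kq₁/r = -12.2 V.
ΔV = V_B − V_A = 0.880 V.
W_field = −qΔV = −(1.18×10⁻⁹ C)(0.880 V) = -1.04×10⁻⁹ J.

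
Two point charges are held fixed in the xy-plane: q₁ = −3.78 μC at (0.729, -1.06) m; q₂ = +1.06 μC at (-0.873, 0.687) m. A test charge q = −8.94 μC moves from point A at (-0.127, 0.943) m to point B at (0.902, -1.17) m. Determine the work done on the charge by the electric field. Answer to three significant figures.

-1.42 J

The work done by the electric force is W_field = −ΔU = −q(V_B − V_A) = q(V_A − V_B).
At A: distances to the source charges are 2.18 m, 0.789 m; V_A = Σ kqᵢ/rᵢ = -3520 V.
At B: distances to the source charges are 0.205 m, 2.57 m; V_B = Σ kqᵢ/rᵢ = -1.62×10⁵ V.
ΔV = V_B − V_A = -1.59×10⁵ V.
W_field = −qΔV = −(-8.94×10⁻⁶ C)(-1.59×10⁵ V) = -1.42 J.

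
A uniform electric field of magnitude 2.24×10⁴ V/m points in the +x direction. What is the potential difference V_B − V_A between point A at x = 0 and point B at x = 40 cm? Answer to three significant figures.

In a uniform field, potential decreases in the direction of E: V_B − V_A = −E·Δx.
V_B − V_A = −(2.24×10⁴ V/m)(0.400 m) = -8960 V.

-8960 V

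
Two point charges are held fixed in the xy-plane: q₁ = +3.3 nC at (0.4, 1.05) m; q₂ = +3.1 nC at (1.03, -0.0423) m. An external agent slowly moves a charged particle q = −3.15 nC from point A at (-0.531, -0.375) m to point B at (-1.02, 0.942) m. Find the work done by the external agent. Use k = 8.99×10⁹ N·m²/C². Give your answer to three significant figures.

5.68×10⁻⁹ J

For quasistatic motion the external work equals the change in potential energy: W_ext = qΔV = q(V_B − V_A).
At A: distances to the source charges are 1.70 m, 1.60 m; V_A = Σ kqᵢ/rᵢ = 34.9 V.
At B: distances to the source charges are 1.42 m, 2.27 m; V_B = Σ kqᵢ/rᵢ = 33.1 V.
ΔV = V_B − V_A = -1.80 V.
W_ext = qΔV = (-3.15×10⁻⁹ C)(-1.80 V) = 5.68×10⁻⁹ J.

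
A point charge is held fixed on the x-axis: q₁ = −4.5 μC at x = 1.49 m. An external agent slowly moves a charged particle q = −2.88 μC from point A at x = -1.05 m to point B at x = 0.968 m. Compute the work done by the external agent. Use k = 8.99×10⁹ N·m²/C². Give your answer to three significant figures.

For quasistatic motion the external work equals the change in potential energy: W_ext = qΔV = q(V_B − V_A).
At A: distance to the source charge is 2.54 m; V_A = kq₁/r = -1.59×10⁴ V.
At B: distance to the source charge is 0.522 m; V_B = kq₁/r = -7.75×10⁴ V.
ΔV = V_B − V_A = -6.16×10⁴ V.
W_ext = qΔV = (-2.88×10⁻⁶ C)(-6.16×10⁴ V) = 0.177 J.

0.177 J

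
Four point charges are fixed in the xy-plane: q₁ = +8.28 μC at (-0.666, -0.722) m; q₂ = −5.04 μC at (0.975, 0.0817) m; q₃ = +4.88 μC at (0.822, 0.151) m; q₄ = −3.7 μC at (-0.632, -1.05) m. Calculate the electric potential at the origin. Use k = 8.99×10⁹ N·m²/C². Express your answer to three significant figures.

5.48×10⁴ V

The total potential is the scalar sum of each charge's contribution, V = Σ kqᵢ/rᵢ.
Distances from the field point to each charge: r₁ = 0.982 m, r₂ = 0.978 m, r₃ = 0.836 m, r₄ = 1.23 m.
V = k[(8.28×10⁻⁶)/(0.982) + (-5.04×10⁻⁶)/(0.978) + (4.88×10⁻⁶)/(0.836) + (-3.70×10⁻⁶)/(1.23)] = 5.48×10⁴ V.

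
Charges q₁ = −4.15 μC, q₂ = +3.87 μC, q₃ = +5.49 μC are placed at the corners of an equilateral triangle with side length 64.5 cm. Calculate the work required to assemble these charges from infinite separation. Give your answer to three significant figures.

-0.245 J

The work to assemble the configuration equals its total potential energy, U = Σ kqᵢqⱼ/rᵢⱼ over all pairs.
All three pair separations equal the side length, 0.645 m.
U = (-0.224) + (-0.318) + (0.296) = -0.245 J.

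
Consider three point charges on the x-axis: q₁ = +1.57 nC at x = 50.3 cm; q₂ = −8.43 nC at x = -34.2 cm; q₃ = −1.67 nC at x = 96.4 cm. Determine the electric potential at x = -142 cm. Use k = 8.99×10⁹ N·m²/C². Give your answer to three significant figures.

-69.3 V

The total potential is the scalar sum of each charge's contribution, V = Σ kqᵢ/rᵢ.
Distances from the field point to each charge: r₁ = 1.92 m, r₂ = 1.08 m, r₃ = 2.38 m.
V = k[(1.57×10⁻⁹)/(1.92) + (-8.43×10⁻⁹)/(1.08) + (-1.67×10⁻⁹)/(2.38)] = -69.3 V.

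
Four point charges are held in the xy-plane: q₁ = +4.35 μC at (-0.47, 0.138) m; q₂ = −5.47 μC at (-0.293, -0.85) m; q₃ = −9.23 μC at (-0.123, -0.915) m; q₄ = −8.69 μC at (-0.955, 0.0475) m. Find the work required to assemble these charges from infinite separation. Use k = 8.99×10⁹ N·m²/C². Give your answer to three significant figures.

The work to assemble the configuration equals its total potential energy, U = Σ kqᵢqⱼ/rᵢⱼ over all pairs.
Pair separations: r₁₂ = 1.00 m, r₁₃ = 1.11 m, r₁₄ = 0.493 m, r₂₃ = 0.182 m, r₂₄ = 1.12 m, r₃₄ = 1.27 m.
Summing all 6 pair terms gives U = 2.22 J.

2.22 J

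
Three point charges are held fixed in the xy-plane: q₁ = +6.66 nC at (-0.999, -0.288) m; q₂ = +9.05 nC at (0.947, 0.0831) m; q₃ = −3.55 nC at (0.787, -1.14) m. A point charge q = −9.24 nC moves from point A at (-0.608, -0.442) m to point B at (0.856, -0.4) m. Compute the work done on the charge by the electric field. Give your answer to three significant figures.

-1.55×10⁻⁷ J

The work done by the electric force is W_field = −ΔU = −q(V_B − V_A) = q(V_A − V_B).
At A: distances to the source charges are 0.420 m, 1.64 m, 1.56 m; V_A = Σ kqᵢ/rᵢ = 172 V.
At B: distances to the source charges are 1.86 m, 0.492 m, 0.743 m; V_B = Σ kqᵢ/rᵢ = 155 V.
ΔV = V_B − V_A = -16.8 V.
W_field = −qΔV = −(-9.24×10⁻⁹ C)(-16.8 V) = -1.55×10⁻⁷ J.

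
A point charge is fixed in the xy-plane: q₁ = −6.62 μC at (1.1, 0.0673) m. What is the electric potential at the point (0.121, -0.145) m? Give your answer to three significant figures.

The total potential is the scalar sum of each charge's contribution, V = Σ kqᵢ/rᵢ.
Distances from the field point to each charge: r₁ = 1.00 m.
V = k[(-6.62×10⁻⁶)/(1.00)] = -5.94×10⁴ V.

-5.94×10⁴ V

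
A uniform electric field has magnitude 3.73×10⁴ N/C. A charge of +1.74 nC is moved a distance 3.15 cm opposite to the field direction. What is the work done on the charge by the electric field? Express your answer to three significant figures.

-2.04×10⁻⁶ J

The potential change for a displacement 3.15 cm opposite to the field direction is ΔV = +Ed = 1170 V.
W_field = −qΔV = -2.04×10⁻⁶ J.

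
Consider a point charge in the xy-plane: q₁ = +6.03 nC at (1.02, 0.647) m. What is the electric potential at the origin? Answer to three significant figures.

44.9 V

The total potential is the scalar sum of each charge's contribution, V = Σ kqᵢ/rᵢ.
Distances from the field point to each charge: r₁ = 1.21 m.
V = k[(6.03×10⁻⁹)/(1.21)] = 44.9 V.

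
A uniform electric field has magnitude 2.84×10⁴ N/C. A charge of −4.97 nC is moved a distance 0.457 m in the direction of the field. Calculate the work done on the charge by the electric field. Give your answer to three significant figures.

-6.45×10⁻⁵ J

The potential change for a displacement 0.457 m in the direction of the field is ΔV = −Ed = -1.30×10⁴ V.
W_field = −qΔV = -6.45×10⁻⁵ J.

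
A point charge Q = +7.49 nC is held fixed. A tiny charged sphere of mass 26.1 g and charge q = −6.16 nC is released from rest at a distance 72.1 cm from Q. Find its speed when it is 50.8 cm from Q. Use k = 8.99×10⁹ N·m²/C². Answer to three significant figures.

4.30×10⁻³ m/s

Only the electrostatic force acts, so mechanical energy is conserved: ½mv² = U₁ − U₂ = kQq(1/r₁ − 1/r₂).
U₁ − U₂ = (8.99×10⁹ N·m²/C²)(7.49×10⁻⁹ C)(-6.16×10⁻⁹ C)(1/0.721 − 1/0.508) = 2.41×10⁻⁷ J.
v = √(2·2.41×10⁻⁷/0.0261) = 4.30×10⁻³ m/s.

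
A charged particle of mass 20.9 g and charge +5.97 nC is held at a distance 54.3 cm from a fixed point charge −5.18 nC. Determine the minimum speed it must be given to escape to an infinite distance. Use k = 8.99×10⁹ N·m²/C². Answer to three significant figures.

7.00×10⁻³ m/s

To just escape, total mechanical energy must reach zero at infinity: ½mv²_min + U = 0, so ½mv²_min = −U = |kQq|/r.
|U| = |kQq|/r = (8.99×10⁹ N·m²/C²)(5.18×10⁻⁹)(5.97×10⁻⁹)/(0.543) = 5.12×10⁻⁷ J.
v_min = √(2|U|/m) = √(2·5.12×10⁻⁷/0.0209) = 7.00×10⁻³ m/s.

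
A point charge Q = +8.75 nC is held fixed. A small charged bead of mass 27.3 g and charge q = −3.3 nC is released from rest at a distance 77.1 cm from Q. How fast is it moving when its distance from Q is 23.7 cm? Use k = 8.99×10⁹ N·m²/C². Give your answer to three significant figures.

7.45×10⁻³ m/s

Only the electrostatic force acts, so mechanical energy is conserved: ½mv² = U₁ − U₂ = kQq(1/r₁ − 1/r₂).
U₁ − U₂ = (8.99×10⁹ N·m²/C²)(8.75×10⁻⁹ C)(-3.30×10⁻⁹ C)(1/0.771 − 1/0.237) = 7.59×10⁻⁷ J.
v = √(2·7.59×10⁻⁷/0.0273) = 7.45×10⁻³ m/s.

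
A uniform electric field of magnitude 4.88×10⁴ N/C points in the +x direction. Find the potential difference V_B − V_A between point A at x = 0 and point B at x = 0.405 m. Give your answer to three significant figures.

-1.98×10⁴ V

In a uniform field, potential decreases in the direction of E: V_B − V_A = −E·Δx.
V_B − V_A = −(4.88×10⁴ V/m)(0.405 m) = -1.98×10⁴ V.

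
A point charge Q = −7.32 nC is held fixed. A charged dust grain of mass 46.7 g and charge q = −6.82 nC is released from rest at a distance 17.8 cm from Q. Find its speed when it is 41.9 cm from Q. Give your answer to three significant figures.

Only the electrostatic force acts, so mechanical energy is conserved: ½mv² = U₁ − U₂ = kQq(1/r₁ − 1/r₂).
U₁ − U₂ = (8.99×10⁹ N·m²/C²)(-7.32×10⁻⁹ C)(-6.82×10⁻⁹ C)(1/0.178 − 1/0.419) = 1.45×10⁻⁶ J.
v = √(2·1.45×10⁻⁶/0.0467) = 7.88×10⁻³ m/s.

7.88×10⁻³ m/s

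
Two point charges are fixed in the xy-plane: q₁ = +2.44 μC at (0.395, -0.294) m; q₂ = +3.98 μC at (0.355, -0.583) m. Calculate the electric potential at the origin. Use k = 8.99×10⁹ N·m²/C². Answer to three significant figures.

Electric potential is a scalar, so the contributions from each charge add algebraically: V = Σ kqᵢ/rᵢ.
Distances from the field point to each charge: r₁ = 0.492 m, r₂ = 0.683 m.
V = k[(2.44×10⁻⁶)/(0.492) + (3.98×10⁻⁶)/(0.683)] = 9.70×10⁴ V.

9.70×10⁴ V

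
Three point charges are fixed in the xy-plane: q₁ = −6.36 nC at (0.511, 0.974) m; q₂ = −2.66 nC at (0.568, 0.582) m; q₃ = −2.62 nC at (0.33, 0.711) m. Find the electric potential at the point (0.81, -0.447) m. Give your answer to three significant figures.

-80.8 V

Electric potential is a scalar, so the contributions from each charge add algebraically: V = Σ kqᵢ/rᵢ.
Distances from the field point to each charge: r₁ = 1.45 m, r₂ = 1.06 m, r₃ = 1.25 m.
V = k[(-6.36×10⁻⁹)/(1.45) + (-2.66×10⁻⁹)/(1.06) + (-2.62×10⁻⁹)/(1.25)] = -80.8 V.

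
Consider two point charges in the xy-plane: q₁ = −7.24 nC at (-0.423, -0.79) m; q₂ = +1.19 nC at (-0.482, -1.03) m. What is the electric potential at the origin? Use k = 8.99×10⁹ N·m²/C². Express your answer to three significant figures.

Electric potential is a scalar, so the contributions from each charge add algebraically: V = Σ kqᵢ/rᵢ.
Distances from the field point to each charge: r₁ = 0.896 m, r₂ = 1.14 m.
V = k[(-7.24×10⁻⁹)/(0.896) + (1.19×10⁻⁹)/(1.14)] = -63.2 V.

-63.2 V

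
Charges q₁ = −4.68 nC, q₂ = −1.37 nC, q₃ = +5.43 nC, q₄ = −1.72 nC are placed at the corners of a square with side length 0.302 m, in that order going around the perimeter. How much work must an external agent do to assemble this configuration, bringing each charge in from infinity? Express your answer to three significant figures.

The work to assemble the configuration equals its total potential energy, U = Σ kqᵢqⱼ/rᵢⱼ over all pairs.
The four side pairs have separation 0.302 m and the two diagonal pairs 0.427 m.
Summing all 6 pair terms gives U = -5.54×10⁻⁷ J.

-5.54×10⁻⁷ J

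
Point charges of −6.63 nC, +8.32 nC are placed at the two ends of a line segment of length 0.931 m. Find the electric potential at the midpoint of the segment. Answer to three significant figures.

The total potential is the scalar sum of each charge's contribution, V = Σ kqᵢ/rᵢ.
Each charge is 0.466 m from the midpoint.
V = k[(-6.63×10⁻⁹)/(0.466) + (8.32×10⁻⁹)/(0.466)] = 32.6 V.

32.6 V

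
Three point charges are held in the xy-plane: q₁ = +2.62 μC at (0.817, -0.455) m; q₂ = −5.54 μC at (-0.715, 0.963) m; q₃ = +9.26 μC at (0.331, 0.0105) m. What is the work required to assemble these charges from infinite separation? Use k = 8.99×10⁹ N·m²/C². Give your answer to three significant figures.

The work to assemble the configuration equals its total potential energy, U = Σ kqᵢqⱼ/rᵢⱼ over all pairs.
Pair separations: r₁₂ = 2.09 m, r₁₃ = 0.673 m, r₂₃ = 1.41 m.
U = (-0.0625) + (0.324) + (-0.326) = -0.0644 J.

-0.0644 J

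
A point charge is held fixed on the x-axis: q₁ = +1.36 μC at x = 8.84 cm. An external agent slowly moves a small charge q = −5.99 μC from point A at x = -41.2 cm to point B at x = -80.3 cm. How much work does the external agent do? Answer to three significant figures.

For quasistatic motion the external work equals the change in potential energy: W_ext = qΔV = q(V_B − V_A).
At A: distance to the source charge is 0.500 m; V_A = kq₁/r = 2.44×10⁴ V.
At B: distance to the source charge is 0.891 m; V_B = kq₁/r = 1.37×10⁴ V.
ΔV = V_B − V_A = -1.07×10⁴ V.
W_ext = qΔV = (-5.99×10⁻⁶ C)(-1.07×10⁴ V) = 0.0642 J.

0.0642 J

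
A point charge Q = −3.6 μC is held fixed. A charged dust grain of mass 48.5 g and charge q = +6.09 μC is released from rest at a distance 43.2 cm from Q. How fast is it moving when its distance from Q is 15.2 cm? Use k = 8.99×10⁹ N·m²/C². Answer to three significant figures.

5.89 m/s

Only the electrostatic force acts, so mechanical energy is conserved: ½mv² = U₁ − U₂ = kQq(1/r₁ − 1/r₂).
U₁ − U₂ = (8.99×10⁹ N·m²/C²)(-3.60×10⁻⁶ C)(6.09×10⁻⁶ C)(1/0.432 − 1/0.152) = 0.840 J.
v = √(2·0.840/0.0485) = 5.89 m/s.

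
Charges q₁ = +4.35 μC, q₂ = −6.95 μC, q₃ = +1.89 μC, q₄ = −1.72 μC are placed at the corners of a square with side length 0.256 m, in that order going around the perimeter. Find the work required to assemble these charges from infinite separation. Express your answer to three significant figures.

-1.40 J

The assembly work is the sum of pairwise potential energies, U = Σ_{i<j} kqᵢqⱼ/rᵢⱼ.
The four side pairs have separation 0.256 m and the two diagonal pairs 0.362 m.
Summing all 6 pair terms gives U = -1.40 J.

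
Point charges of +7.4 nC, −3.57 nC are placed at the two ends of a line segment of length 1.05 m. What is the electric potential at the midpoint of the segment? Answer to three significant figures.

65.6 V

The total potential is the scalar sum of each charge's contribution, V = Σ kqᵢ/rᵢ.
Each charge is 0.525 m from the midpoint.
V = k[(7.40×10⁻⁹)/(0.525) + (-3.57×10⁻⁹)/(0.525)] = 65.6 V.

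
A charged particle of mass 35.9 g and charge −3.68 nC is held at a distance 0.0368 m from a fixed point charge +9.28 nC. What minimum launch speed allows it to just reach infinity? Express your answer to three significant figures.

0.0216 m/s

To just escape, total mechanical energy must reach zero at infinity: ½mv²_min + U = 0, so ½mv²_min = −U = |kQq|/r.
|U| = |kQq|/r = (8.99×10⁹ N·m²/C²)(9.28×10⁻⁹)(3.68×10⁻⁹)/(0.0368) = 8.34×10⁻⁶ J.
v_min = √(2|U|/m) = √(2·8.34×10⁻⁶/0.0359) = 0.0216 m/s.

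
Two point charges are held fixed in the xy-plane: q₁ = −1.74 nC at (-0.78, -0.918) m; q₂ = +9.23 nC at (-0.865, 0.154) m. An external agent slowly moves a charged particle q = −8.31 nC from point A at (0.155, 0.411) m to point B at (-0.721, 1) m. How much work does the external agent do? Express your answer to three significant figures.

For quasistatic motion the external work equals the change in potential energy: W_ext = qΔV = q(V_B − V_A).
At A: distances to the source charges are 1.62 m, 1.05 m; V_A = Σ kqᵢ/rᵢ = 69.3 V.
At B: distances to the source charges are 1.92 m, 0.858 m; V_B = Σ kqᵢ/rᵢ = 88.5 V.
ΔV = V_B − V_A = 19.3 V.
W_ext = qΔV = (-8.31×10⁻⁹ C)(19.3 V) = -1.60×10⁻⁷ J.

-1.60×10⁻⁷ J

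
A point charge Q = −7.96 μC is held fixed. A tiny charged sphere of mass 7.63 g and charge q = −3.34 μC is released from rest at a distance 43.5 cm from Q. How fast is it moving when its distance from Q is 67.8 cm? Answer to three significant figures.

7.18 m/s

Only the electrostatic force acts, so mechanical energy is conserved: ½mv² = U₁ − U₂ = kQq(1/r₁ − 1/r₂).
U₁ − U₂ = (8.99×10⁹ N·m²/C²)(-7.96×10⁻⁶ C)(-3.34×10⁻⁶ C)(1/0.435 − 1/0.678) = 0.197 J.
v = √(2·0.197/7.63×10⁻³) = 7.18 m/s.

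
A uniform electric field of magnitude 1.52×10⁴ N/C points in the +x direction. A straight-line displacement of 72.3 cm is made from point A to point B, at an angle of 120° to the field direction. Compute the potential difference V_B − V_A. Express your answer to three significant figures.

Only the component of displacement along E changes the potential: ΔV = −E·d·cosθ.
ΔV = −(1.52×10⁴ V/m)(0.723 m)cos120° = 5490 V.

5490 V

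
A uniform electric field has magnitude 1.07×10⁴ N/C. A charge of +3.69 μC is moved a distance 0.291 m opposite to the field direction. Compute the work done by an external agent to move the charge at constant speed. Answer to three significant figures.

0.0115 J

The potential change for a displacement 0.291 m opposite to the field direction is ΔV = +Ed = 3110 V.
W_ext = qΔV = 0.0115 J.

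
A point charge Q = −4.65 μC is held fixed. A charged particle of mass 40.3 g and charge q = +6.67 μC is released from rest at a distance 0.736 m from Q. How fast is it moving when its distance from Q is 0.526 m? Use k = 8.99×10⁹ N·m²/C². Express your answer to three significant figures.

2.74 m/s

Only the electrostatic force acts, so mechanical energy is conserved: ½mv² = U₁ − U₂ = kQq(1/r₁ − 1/r₂).
U₁ − U₂ = (8.99×10⁹ N·m²/C²)(-4.65×10⁻⁶ C)(6.67×10⁻⁶ C)(1/0.736 − 1/0.526) = 0.151 J.
v = √(2·0.151/0.0403) = 2.74 m/s.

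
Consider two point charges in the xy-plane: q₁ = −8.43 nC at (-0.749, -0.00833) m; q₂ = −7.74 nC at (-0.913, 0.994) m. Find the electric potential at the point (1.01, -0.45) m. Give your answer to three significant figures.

-70.7 V

Electric potential is a scalar, so the contributions from each charge add algebraically: V = Σ kqᵢ/rᵢ.
Distances from the field point to each charge: r₁ = 1.81 m, r₂ = 2.40 m.
V = k[(-8.43×10⁻⁹)/(1.81) + (-7.74×10⁻⁹)/(2.40)] = -70.7 V.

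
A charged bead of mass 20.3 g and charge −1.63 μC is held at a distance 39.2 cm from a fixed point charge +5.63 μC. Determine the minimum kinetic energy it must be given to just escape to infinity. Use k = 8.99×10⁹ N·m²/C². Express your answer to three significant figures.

0.210 J

To just escape, total mechanical energy must reach zero at infinity: ½mv²_min + U = 0, so ½mv²_min = −U = |kQq|/r.
|U| = |kQq|/r = (8.99×10⁹ N·m²/C²)(5.63×10⁻⁶)(1.63×10⁻⁶)/(0.392) = 0.210 J.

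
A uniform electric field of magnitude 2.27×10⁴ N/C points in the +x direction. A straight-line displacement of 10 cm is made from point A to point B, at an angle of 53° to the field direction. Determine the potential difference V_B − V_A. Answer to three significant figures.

Only the component of displacement along E changes the potential: ΔV = −E·d·cosθ.
ΔV = −(2.27×10⁴ V/m)(0.100 m)cos53° = -1370 V.

-1370 V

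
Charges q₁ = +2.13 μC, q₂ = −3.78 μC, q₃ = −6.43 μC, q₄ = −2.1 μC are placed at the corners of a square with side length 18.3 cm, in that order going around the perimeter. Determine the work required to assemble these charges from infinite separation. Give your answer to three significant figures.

1.04 J

The assembly work is the sum of pairwise potential energies, U = Σ_{i<j} kqᵢqⱼ/rᵢⱼ.
The four side pairs have separation 0.183 m and the two diagonal pairs 0.259 m.
Summing all 6 pair terms gives U = 1.04 J.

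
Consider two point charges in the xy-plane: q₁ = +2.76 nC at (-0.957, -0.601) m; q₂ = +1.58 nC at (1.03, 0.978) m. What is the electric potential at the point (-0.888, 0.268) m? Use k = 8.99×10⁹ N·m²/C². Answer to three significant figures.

35.4 V

Electric potential is a scalar, so the contributions from each charge add algebraically: V = Σ kqᵢ/rᵢ.
Distances from the field point to each charge: r₁ = 0.872 m, r₂ = 2.05 m.
V = k[(2.76×10⁻⁹)/(0.872) + (1.58×10⁻⁹)/(2.05)] = 35.4 V.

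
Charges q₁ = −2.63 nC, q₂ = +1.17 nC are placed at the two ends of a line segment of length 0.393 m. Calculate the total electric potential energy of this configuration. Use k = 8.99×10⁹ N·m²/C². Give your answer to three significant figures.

-7.04×10⁻⁸ J

The assembly work is the sum of pairwise potential energies, U = Σ_{i<j} kqᵢqⱼ/rᵢⱼ.
The separation is r = 0.393 m.
U = (-7.04×10⁻⁸) = -7.04×10⁻⁸ J.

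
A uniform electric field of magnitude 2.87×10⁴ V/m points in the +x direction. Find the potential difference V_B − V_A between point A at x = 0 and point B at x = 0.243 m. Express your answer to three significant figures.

-6970 V

In a uniform field, potential decreases in the direction of E: V_B − V_A = −E·Δx.
V_B − V_A = −(2.87×10⁴ V/m)(0.243 m) = -6970 V.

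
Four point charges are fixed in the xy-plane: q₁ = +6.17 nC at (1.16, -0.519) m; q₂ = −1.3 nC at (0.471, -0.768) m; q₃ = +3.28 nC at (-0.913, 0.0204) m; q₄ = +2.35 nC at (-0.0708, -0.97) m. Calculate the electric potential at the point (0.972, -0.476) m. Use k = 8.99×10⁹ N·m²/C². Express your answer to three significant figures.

Electric potential is a scalar, so the contributions from each charge add algebraically: V = Σ kqᵢ/rᵢ.
Distances from the field point to each charge: r₁ = 0.193 m, r₂ = 0.580 m, r₃ = 1.95 m, r₄ = 1.15 m.
V = k[(6.17×10⁻⁹)/(0.193) + (-1.30×10⁻⁹)/(0.580) + (3.28×10⁻⁹)/(1.95) + (2.35×10⁻⁹)/(1.15)] = 301 V.

301 V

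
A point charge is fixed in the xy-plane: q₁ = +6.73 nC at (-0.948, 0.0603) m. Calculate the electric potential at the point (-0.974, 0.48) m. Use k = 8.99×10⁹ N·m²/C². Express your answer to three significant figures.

144 V

Electric potential is a scalar, so the contributions from each charge add algebraically: V = Σ kqᵢ/rᵢ.
Distances from the field point to each charge: r₁ = 0.421 m.
V = k[(6.73×10⁻⁹)/(0.421)] = 144 V.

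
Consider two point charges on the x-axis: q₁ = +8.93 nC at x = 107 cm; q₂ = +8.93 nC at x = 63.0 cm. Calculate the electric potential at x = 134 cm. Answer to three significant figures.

Electric potential is a scalar, so the contributions from each charge add algebraically: V = Σ kqᵢ/rᵢ.
Distances from the field point to each charge: r₁ = 0.270 m, r₂ = 0.710 m.
V = k[(8.93×10⁻⁹)/(0.270) + (8.93×10⁻⁹)/(0.710)] = 410 V.

410 V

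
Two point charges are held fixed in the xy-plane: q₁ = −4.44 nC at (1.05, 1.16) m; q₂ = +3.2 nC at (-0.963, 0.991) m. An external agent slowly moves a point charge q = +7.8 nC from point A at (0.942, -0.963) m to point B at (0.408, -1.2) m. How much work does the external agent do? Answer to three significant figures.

For quasistatic motion the external work equals the change in potential energy: W_ext = qΔV = q(V_B − V_A).
At A: distances to the source charges are 2.13 m, 2.73 m; V_A = Σ kqᵢ/rᵢ = -8.24 V.
At B: distances to the source charges are 2.45 m, 2.58 m; V_B = Σ kqᵢ/rᵢ = -5.19 V.
ΔV = V_B − V_A = 3.05 V.
W_ext = qΔV = (7.80×10⁻⁹ C)(3.05 V) = 2.38×10⁻⁸ J.

2.38×10⁻⁸ J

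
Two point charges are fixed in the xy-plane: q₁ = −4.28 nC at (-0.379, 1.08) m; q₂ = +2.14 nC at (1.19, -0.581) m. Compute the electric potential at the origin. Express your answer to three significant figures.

-19.1 V

The total potential is the scalar sum of each charge's contribution, V = Σ kqᵢ/rᵢ.
Distances from the field point to each charge: r₁ = 1.14 m, r₂ = 1.32 m.
V = k[(-4.28×10⁻⁹)/(1.14) + (2.14×10⁻⁹)/(1.32)] = -19.1 V.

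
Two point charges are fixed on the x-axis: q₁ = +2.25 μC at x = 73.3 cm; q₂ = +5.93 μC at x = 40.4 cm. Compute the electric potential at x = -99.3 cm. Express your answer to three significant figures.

The total potential is the scalar sum of each charge's contribution, V = Σ kqᵢ/rᵢ.
Distances from the field point to each charge: r₁ = 1.73 m, r₂ = 1.40 m.
V = k[(2.25×10⁻⁶)/(1.73) + (5.93×10⁻⁶)/(1.40)] = 4.99×10⁴ V.

4.99×10⁴ V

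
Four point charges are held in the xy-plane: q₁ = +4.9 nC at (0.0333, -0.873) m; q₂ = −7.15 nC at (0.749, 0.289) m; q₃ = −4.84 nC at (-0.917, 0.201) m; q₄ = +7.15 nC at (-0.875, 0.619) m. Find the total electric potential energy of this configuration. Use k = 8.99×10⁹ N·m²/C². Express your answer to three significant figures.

The assembly work is the sum of pairwise potential energies, U = Σ_{i<j} kqᵢqⱼ/rᵢⱼ.
Pair separations: r₁₂ = 1.36 m, r₁₃ = 1.43 m, r₁₄ = 1.75 m, r₂₃ = 1.67 m, r₂₄ = 1.66 m, r₃₄ = 0.420 m.
Summing all 6 pair terms gives U = -1.03×10⁻⁶ J.

-1.03×10⁻⁶ J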